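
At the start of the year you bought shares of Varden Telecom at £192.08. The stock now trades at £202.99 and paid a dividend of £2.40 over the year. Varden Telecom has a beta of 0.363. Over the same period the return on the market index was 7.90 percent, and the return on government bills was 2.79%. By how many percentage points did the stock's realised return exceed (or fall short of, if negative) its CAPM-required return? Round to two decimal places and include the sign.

+2.28%

Realised HPR = (P1 + D1 − P0) / P0 = (202.99 + 2.40 − 192.08) / 192.08 = 13.31 / 192.08 = 6.9294%
MRP = 7.90% − 2.79% = 5.11%
CAPM required = R_f + β·MRP = 2.79% + 0.363 × 5.11% = 4.64493%
α = realised − required = 6.9294% − 4.64493% = +2.28%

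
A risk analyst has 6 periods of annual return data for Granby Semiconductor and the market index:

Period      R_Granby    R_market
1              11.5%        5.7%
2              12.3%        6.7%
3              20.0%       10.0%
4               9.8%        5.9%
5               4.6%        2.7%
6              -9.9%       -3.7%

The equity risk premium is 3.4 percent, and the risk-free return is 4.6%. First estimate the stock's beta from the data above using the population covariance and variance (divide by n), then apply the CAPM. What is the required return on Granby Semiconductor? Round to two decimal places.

11.94%

Mean R_i = (11.5 + 12.3 + 20.0 + 9.8 + 4.6 − 9.9) / 6 = 8.0500%
Mean R_m = (5.7 + 6.7 + 10.0 + 5.9 + 2.7 − 3.7) / 6 = 4.5500%
Σ(R_i − R̄_i)(R_m − R̄_m) = 235.0650  ⇒  Cov = 235.0650 / 6 = 39.1775
Σ(R_m − R̄_m)² = 108.9550  ⇒  Var(R_m) = 108.9550 / 6 = 18.1592
β = Cov / Var(R_m) = 39.1775 / 18.1592 = 2.1574
E(R) = R_f + β × MRP = 4.6% + 2.1574 × 3.4% = 11.94%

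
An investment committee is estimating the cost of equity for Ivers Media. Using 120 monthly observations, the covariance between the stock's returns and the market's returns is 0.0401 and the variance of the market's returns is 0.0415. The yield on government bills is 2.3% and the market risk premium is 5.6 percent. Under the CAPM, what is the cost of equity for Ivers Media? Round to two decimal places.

7.71%

β = Cov(R_i, R_m) / Var(R_m) = 0.0401 / 0.0415 = 0.9663
E(R) = R_f + β × MRP = 2.3% + 0.9663 × 5.6% = 7.71%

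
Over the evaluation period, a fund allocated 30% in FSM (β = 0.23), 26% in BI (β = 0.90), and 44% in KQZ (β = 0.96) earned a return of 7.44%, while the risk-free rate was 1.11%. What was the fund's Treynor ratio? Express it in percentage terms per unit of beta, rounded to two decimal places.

β_P = 0.30×0.23 + 0.26×0.90 + 0.44×0.96 = 0.7254
Treynor = (R_P − R_f) / β_P = (7.44% − 1.11%) / 0.7254 = 6.33% / 0.7254 = 8.73%

8.73%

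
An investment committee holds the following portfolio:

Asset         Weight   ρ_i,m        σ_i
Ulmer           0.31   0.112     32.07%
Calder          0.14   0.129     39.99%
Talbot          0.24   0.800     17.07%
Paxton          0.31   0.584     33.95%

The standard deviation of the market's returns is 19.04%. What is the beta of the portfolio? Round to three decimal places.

β_Ulmer = 0.112 × 32.07% / 19.04% = 0.1886
β_Calder = 0.129 × 39.99% / 19.04% = 0.2709
β_Talbot = 0.800 × 17.07% / 19.04% = 0.7172
β_Paxton = 0.584 × 33.95% / 19.04% = 1.0413
β_P = Σ w_i β_i = 0.31×0.1886 + 0.14×0.2709 + 0.24×0.7172 + 0.31×1.0413 = 0.5913

0.591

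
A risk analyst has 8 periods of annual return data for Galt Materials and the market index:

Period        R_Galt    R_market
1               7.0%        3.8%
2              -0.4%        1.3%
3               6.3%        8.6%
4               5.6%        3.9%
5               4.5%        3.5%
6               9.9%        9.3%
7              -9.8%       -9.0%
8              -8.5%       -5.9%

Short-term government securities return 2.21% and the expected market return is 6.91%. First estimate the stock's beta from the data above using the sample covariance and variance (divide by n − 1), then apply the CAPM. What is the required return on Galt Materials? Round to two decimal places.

7.40%

Mean R_i = (7.0 − 0.4 + 6.3 + 5.6 + 4.5 + 9.9 − 9.8 − 8.5) / 8 = 1.8250%
Mean R_m = (3.8 + 1.3 + 8.6 + 3.9 + 3.5 + 9.3 − 9.0 − 5.9) / 8 = 1.9375%
Σ(R_i − R̄_i)(R_m − R̄_m) = 319.9825  ⇒  Cov = 319.9825 / 7 = 45.7118
Σ(R_m − R̄_m)² = 289.8188  ⇒  Var(R_m) = 289.8188 / 7 = 41.4027
β = Cov / Var(R_m) = 45.7118 / 41.4027 = 1.1041
MRP = 6.91% − 2.21% = 4.70%
E(R) = R_f + β × MRP = 2.21% + 1.1041 × 4.70% = 7.40%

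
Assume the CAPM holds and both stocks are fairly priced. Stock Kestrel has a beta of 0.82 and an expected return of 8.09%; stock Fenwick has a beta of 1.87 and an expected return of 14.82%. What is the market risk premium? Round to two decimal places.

Both satisfy E(R) = R_f + β·MRP, so the slope of the SML is
MRP = (14.82% − 8.09%) / (1.87 − 0.82) = 6.73% / 1.05 = 6.4095%

6.41%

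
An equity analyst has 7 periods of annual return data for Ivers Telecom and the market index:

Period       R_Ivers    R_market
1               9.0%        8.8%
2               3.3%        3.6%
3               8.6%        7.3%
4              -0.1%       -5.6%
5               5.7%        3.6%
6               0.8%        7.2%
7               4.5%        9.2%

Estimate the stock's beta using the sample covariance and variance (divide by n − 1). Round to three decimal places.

0.424

Mean R_i = (9.0 + 3.3 + 8.6 − 0.1 + 5.7 + 0.8 + 4.5) / 7 = 4.5429%
Mean R_m = (8.8 + 3.6 + 7.3 − 5.6 + 3.6 + 7.2 + 9.2) / 7 = 4.8714%
Σ(R_i − R̄_i)(R_m − R̄_m) = 67.1886  ⇒  Cov = 67.1886 / 6 = 11.1981
Σ(R_m − R̄_m)² = 158.3743  ⇒  Var(R_m) = 158.3743 / 6 = 26.3957
β = Cov / Var(R_m) = 11.1981 / 26.3957 = 0.4242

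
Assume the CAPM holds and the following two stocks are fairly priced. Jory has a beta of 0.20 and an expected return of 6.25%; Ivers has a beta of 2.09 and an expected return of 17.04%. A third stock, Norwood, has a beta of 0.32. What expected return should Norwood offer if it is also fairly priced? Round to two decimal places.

6.94%

MRP (SML slope) = (17.04% − 6.25%) / (2.09 − 0.20) = 10.79% / 1.89 = 5.7090%
R_f (intercept) = 6.25% − 0.20 × 5.7090% = 5.1082%
E(R_Norwood) = R_f + β × MRP = 5.1082% + 0.32 × 5.7090% = 6.94%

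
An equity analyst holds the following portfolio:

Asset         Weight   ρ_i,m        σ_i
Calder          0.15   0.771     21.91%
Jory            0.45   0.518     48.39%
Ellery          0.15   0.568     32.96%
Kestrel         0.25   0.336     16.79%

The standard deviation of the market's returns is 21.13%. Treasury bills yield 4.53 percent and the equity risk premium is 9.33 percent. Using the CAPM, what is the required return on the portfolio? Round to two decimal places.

12.49%

β_Calder = 0.771 × 21.91% / 21.13% = 0.7995
β_Jory = 0.518 × 48.39% / 21.13% = 1.1863
β_Ellery = 0.568 × 32.96% / 21.13% = 0.8860
β_Kestrel = 0.336 × 16.79% / 21.13% = 0.2670
β_P = Σ w_i β_i = 0.15×0.7995 + 0.45×1.1863 + 0.15×0.8860 + 0.25×0.2670 = 0.8534
E(R_P) = R_f + β_P × MRP = 4.53% + 0.8534 × 9.33% = 12.49%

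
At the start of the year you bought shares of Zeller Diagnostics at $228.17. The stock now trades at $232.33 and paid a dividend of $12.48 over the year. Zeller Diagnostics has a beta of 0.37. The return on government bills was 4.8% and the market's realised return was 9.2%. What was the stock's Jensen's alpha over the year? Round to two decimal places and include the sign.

+0.86%

Realised HPR = (P1 + D1 − P0) / P0 = (232.33 + 12.48 − 228.17) / 228.17 = 16.64 / 228.17 = 7.2928%
MRP = 9.2% − 4.8% = 4.40%
CAPM required = R_f + β·MRP = 4.8% + 0.37 × 4.4% = 6.4280%
α = realised − required = 7.2928% − 6.4280% = +0.86%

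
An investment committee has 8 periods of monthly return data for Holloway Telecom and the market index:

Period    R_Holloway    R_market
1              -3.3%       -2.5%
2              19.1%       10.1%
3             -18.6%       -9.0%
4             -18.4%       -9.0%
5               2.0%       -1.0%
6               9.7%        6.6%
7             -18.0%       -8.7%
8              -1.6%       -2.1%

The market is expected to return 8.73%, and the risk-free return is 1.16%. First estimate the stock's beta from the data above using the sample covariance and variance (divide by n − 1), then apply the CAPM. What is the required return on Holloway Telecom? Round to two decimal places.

15.69%

Mean R_i = (-3.3 + 19.1 − 18.6 − 18.4 + 2.0 + 9.7 − 18.0 − 1.6) / 8 = -3.6375%
Mean R_m = (-2.5 + 10.1 − 9.0 − 9.0 − 1.0 + 6.6 − 8.7 − 2.1) / 8 = -1.9500%
Σ(R_i − R̄_i)(R_m − R̄_m) = 699.3950  ⇒  Cov = 699.3950 / 7 = 99.9136
Σ(R_m − R̄_m)² = 364.5000  ⇒  Var(R_m) = 364.5000 / 7 = 52.0714
β = Cov / Var(R_m) = 99.9136 / 52.0714 = 1.9188
MRP = 8.73% − 1.16% = 7.57%
E(R) = R_f + β × MRP = 1.16% + 1.9188 × 7.57% = 15.69%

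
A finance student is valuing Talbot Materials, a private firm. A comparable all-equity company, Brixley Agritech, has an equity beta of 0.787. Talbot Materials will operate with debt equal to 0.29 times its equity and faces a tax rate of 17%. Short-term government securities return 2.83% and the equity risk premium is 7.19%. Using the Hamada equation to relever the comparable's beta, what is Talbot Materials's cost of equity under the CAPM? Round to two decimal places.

β_L = β_U × [1 + (1 − t)(D/E)] = 0.787 × [1 + (1 − 0.17) × 0.29]
    = 0.787 × [1 + 0.83 × 0.29] = 0.787 × 1.2407 = 0.9764
E(R) = R_f + β_L × MRP = 2.83% + 0.9764 × 7.19% = 9.85%

9.85%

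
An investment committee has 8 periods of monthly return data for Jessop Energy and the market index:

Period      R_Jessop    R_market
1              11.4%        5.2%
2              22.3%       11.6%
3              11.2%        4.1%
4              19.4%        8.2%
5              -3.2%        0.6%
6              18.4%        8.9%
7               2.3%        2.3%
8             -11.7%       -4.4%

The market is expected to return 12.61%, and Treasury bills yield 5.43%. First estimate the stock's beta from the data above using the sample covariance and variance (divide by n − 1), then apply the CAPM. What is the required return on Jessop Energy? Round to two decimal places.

Mean R_i = (11.4 + 22.3 + 11.2 + 19.4 − 3.2 + 18.4 + 2.3 − 11.7) / 8 = 8.7625%
Mean R_m = (5.2 + 11.6 + 4.1 + 8.2 + 0.6 + 8.9 + 2.3 − 4.4) / 8 = 4.5625%
Σ(R_i − R̄_i)(R_m − R̄_m) = 421.7388  ⇒  Cov = 421.7388 / 7 = 60.2484
Σ(R_m − R̄_m)² = 183.3388  ⇒  Var(R_m) = 183.3388 / 7 = 26.1913
β = Cov / Var(R_m) = 60.2484 / 26.1913 = 2.3003
MRP = 12.61% − 5.43% = 7.18%
E(R) = R_f + β × MRP = 5.43% + 2.3003 × 7.18% = 21.95%

21.95%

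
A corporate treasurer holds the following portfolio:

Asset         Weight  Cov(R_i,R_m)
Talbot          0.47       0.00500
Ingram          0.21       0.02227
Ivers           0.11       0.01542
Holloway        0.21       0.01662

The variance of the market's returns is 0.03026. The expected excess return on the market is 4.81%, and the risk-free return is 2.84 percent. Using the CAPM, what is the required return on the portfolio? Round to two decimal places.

β_Talbot = 0.00500 / 0.03026 = 0.1652
β_Ingram = 0.02227 / 0.03026 = 0.7360
β_Ivers = 0.01542 / 0.03026 = 0.5096
β_Holloway = 0.01662 / 0.03026 = 0.5492
β_P = Σ w_i β_i = 0.47×0.1652 + 0.21×0.7360 + 0.11×0.5096 + 0.21×0.5492 = 0.4036
E(R_P) = R_f + β_P × MRP = 2.84% + 0.4036 × 4.81% = 4.78%

4.78%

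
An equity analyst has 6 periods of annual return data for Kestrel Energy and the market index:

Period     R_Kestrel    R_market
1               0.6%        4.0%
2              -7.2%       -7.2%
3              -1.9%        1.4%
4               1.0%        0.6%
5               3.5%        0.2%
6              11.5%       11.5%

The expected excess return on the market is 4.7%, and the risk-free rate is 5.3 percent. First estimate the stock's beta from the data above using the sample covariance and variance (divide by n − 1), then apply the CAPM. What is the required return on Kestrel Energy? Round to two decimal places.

Mean R_i = (0.6 − 7.2 − 1.9 + 1.0 + 3.5 + 11.5) / 6 = 1.2500%
Mean R_m = (4.0 − 7.2 + 1.4 + 0.6 + 0.2 + 11.5) / 6 = 1.7500%
Σ(R_i − R̄_i)(R_m − R̄_m) = 172.0050  ⇒  Cov = 172.0050 / 5 = 34.4010
Σ(R_m − R̄_m)² = 184.0750  ⇒  Var(R_m) = 184.0750 / 5 = 36.8150
β = Cov / Var(R_m) = 34.4010 / 36.8150 = 0.9344
E(R) = R_f + β × MRP = 5.3% + 0.9344 × 4.7% = 9.69%

9.69%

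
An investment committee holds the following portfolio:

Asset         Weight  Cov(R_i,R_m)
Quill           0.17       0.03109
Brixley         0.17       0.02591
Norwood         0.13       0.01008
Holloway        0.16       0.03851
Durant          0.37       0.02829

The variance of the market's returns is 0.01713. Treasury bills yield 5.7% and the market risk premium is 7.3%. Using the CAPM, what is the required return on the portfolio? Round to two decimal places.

β_Quill = 0.03109 / 0.01713 = 1.8149
β_Brixley = 0.02591 / 0.01713 = 1.5126
β_Norwood = 0.01008 / 0.01713 = 0.5884
β_Holloway = 0.03851 / 0.01713 = 2.2481
β_Durant = 0.02829 / 0.01713 = 1.6515
β_P = Σ w_i β_i = 0.17×1.8149 + 0.17×1.5126 + 0.13×0.5884 + 0.16×2.2481 + 0.37×1.6515 = 1.6129
E(R_P) = R_f + β_P × MRP = 5.7% + 1.6129 × 7.3% = 17.47%

17.47%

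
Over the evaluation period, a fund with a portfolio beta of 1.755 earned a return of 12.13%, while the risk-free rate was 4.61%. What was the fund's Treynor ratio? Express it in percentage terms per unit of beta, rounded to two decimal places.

Treynor = (R_P − R_f) / β_P = (12.13% − 4.61%) / 1.7550 = 7.52% / 1.7550 = 4.28%

4.28%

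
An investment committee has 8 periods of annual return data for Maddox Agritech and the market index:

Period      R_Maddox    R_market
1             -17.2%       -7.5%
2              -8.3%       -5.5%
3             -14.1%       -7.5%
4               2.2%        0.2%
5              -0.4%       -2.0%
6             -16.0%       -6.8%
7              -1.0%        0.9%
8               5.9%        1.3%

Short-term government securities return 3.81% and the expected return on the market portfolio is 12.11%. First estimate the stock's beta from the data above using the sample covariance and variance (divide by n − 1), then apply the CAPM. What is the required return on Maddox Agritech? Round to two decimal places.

22.20%

Mean R_i = (-17.2 − 8.3 − 14.1 + 2.2 − 0.4 − 16.0 − 1.0 + 5.9) / 8 = -6.1125%
Mean R_m = (-7.5 − 5.5 − 7.5 + 0.2 − 2.0 − 6.8 + 0.9 + 1.3) / 8 = -3.3625%
Σ(R_i − R̄_i)(R_m − R̄_m) = 232.7838  ⇒  Cov = 232.7838 / 7 = 33.2548
Σ(R_m − R̄_m)² = 105.0788  ⇒  Var(R_m) = 105.0788 / 7 = 15.0113
β = Cov / Var(R_m) = 33.2548 / 15.0113 = 2.2153
MRP = 12.11% − 3.81% = 8.30%
E(R) = R_f + β × MRP = 3.81% + 2.2153 × 8.30% = 22.20%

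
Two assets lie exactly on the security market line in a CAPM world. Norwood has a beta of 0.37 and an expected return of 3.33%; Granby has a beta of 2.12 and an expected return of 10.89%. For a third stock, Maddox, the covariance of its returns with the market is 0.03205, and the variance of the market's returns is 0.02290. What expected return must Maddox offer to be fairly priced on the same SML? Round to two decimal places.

7.78%

MRP = (10.89% − 3.33%) / (2.12 − 0.37) = 4.3200%
R_f = 3.33% − 0.37 × 4.3200% = 1.7316%
β_Maddox = Cov / Var(R_m) = 0.03205 / 0.02290 = 1.3996
E(R_Maddox) = R_f + β × MRP = 1.7316% + 1.3996 × 4.3200% = 7.78%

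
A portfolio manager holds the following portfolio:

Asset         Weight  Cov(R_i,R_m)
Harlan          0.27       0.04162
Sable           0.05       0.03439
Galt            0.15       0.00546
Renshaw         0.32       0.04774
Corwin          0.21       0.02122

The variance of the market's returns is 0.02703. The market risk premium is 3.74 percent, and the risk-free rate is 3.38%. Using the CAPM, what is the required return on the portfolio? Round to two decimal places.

β_Harlan = 0.04162 / 0.02703 = 1.5398
β_Sable = 0.03439 / 0.02703 = 1.2723
β_Galt = 0.00546 / 0.02703 = 0.2020
β_Renshaw = 0.04774 / 0.02703 = 1.7662
β_Corwin = 0.02122 / 0.02703 = 0.7851
β_P = Σ w_i β_i = 0.27×1.5398 + 0.05×1.2723 + 0.15×0.2020 + 0.32×1.7662 + 0.21×0.7851 = 1.2397
E(R_P) = R_f + β_P × MRP = 3.38% + 1.2397 × 3.74% = 8.02%

8.02%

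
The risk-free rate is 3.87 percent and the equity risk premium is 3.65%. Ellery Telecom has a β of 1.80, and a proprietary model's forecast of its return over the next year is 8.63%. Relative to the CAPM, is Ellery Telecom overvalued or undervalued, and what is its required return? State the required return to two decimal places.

Required return = R_f + β·MRP = 3.87% + 1.80 × 3.65% = 10.44%
Forecast 8.63% < required 10.44% → the stock plots below the SML → overvalued.

Overvalued; required return 10.44%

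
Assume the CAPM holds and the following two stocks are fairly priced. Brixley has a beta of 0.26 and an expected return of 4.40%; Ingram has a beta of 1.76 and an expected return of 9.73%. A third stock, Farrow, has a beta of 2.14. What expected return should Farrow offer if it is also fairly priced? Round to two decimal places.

MRP (SML slope) = (9.73% − 4.40%) / (1.76 − 0.26) = 5.33% / 1.50 = 3.5533%
R_f (intercept) = 4.40% − 0.26 × 3.5533% = 3.4761%
E(R_Farrow) = R_f + β × MRP = 3.4761% + 2.14 × 3.5533% = 11.08%

11.08%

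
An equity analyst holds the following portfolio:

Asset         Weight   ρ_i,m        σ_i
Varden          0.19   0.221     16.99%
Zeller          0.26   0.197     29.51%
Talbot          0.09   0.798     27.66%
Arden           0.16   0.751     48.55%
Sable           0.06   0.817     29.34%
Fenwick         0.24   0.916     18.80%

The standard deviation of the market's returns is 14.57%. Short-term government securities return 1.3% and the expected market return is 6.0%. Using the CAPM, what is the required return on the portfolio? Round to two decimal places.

6.34%

β_Varden = 0.221 × 16.99% / 14.57% = 0.2577
β_Zeller = 0.197 × 29.51% / 14.57% = 0.3990
β_Talbot = 0.798 × 27.66% / 14.57% = 1.5149
β_Arden = 0.751 × 48.55% / 14.57% = 2.5025
β_Sable = 0.817 × 29.34% / 14.57% = 1.6452
β_Fenwick = 0.916 × 18.80% / 14.57% = 1.1819
β_P = Σ w_i β_i = 0.19×0.2577 + 0.26×0.3990 + 0.09×1.5149 + 0.16×2.5025 + 0.06×1.6452 + 0.24×1.1819 = 1.0718
MRP = 6.0% − 1.3% = 4.70%
E(R_P) = R_f + β_P × MRP = 1.3% + 1.0718 × 4.7% = 6.34%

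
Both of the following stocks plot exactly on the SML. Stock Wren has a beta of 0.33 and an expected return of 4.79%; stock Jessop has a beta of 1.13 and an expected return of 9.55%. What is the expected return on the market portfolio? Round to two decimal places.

8.78%

Both satisfy E(R) = R_f + β·MRP, so the slope of the SML is
MRP = (9.55% − 4.79%) / (1.13 − 0.33) = 4.76% / 0.80 = 5.9500%
R_f = E(R_Wren) − β_Wren·MRP = 4.79% − 0.33 × 5.9500% = 2.8265%
E(R_m) = R_f + MRP = 2.8265% + 5.9500% = 8.78%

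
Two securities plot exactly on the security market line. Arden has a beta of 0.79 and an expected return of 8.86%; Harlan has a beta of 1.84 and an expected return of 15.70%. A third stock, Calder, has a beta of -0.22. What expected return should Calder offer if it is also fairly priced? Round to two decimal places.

MRP (SML slope) = (15.70% − 8.86%) / (1.84 − 0.79) = 6.84% / 1.05 = 6.5143%
R_f (intercept) = 8.86% − 0.79 × 6.5143% = 3.7137%
E(R_Calder) = R_f + β × MRP = 3.7137% + -0.22 × 6.5143% = 2.28%

2.28%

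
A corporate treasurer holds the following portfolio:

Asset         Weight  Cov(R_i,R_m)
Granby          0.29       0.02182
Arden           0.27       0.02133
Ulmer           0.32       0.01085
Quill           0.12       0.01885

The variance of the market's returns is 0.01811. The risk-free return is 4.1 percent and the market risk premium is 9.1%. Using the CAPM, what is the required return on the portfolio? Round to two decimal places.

13.05%

β_Granby = 0.02182 / 0.01811 = 1.2049
β_Arden = 0.02133 / 0.01811 = 1.1778
β_Ulmer = 0.01085 / 0.01811 = 0.5991
β_Quill = 0.01885 / 0.01811 = 1.0409
β_P = Σ w_i β_i = 0.29×1.2049 + 0.27×1.1778 + 0.32×0.5991 + 0.12×1.0409 = 0.9840
E(R_P) = R_f + β_P × MRP = 4.1% + 0.9840 × 9.1% = 13.05%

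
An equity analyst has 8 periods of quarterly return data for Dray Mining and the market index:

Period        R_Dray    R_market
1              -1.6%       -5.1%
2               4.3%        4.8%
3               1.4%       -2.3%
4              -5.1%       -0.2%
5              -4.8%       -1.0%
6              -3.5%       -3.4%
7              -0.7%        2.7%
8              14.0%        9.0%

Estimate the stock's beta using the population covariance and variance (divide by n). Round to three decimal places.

1.082

Mean R_i = (-1.6 + 4.3 + 1.4 − 5.1 − 4.8 − 3.5 − 0.7 + 14.0) / 8 = 0.5000%
Mean R_m = (-5.1 + 4.8 − 2.3 − 0.2 − 1.0 − 3.4 + 2.7 + 9.0) / 8 = 0.5625%
Σ(R_i − R̄_i)(R_m − R̄_m) = 165.1600  ⇒  Cov = 165.1600 / 8 = 20.6450
Σ(R_m − R̄_m)² = 152.6988  ⇒  Var(R_m) = 152.6988 / 8 = 19.0874
β = Cov / Var(R_m) = 20.6450 / 19.0874 = 1.0816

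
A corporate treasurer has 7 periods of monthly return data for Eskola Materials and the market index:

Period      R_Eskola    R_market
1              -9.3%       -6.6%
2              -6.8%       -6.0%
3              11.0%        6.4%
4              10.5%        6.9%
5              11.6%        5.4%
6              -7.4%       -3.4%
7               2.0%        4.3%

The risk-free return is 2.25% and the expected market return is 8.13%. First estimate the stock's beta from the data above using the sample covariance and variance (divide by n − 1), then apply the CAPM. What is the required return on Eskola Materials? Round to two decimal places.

Mean R_i = (-9.3 − 6.8 + 11.0 + 10.5 + 11.6 − 7.4 + 2.0) / 7 = 1.6571%
Mean R_m = (-6.6 − 6.0 + 6.4 + 6.9 + 5.4 − 3.4 + 4.3) / 7 = 1.0000%
Σ(R_i − R̄_i)(R_m − R̄_m) = 329.8300  ⇒  Cov = 329.8300 / 6 = 54.9717
Σ(R_m − R̄_m)² = 220.3400  ⇒  Var(R_m) = 220.3400 / 6 = 36.7233
β = Cov / Var(R_m) = 54.9717 / 36.7233 = 1.4969
MRP = 8.13% − 2.25% = 5.88%
E(R) = R_f + β × MRP = 2.25% + 1.4969 × 5.88% = 11.05%

11.05%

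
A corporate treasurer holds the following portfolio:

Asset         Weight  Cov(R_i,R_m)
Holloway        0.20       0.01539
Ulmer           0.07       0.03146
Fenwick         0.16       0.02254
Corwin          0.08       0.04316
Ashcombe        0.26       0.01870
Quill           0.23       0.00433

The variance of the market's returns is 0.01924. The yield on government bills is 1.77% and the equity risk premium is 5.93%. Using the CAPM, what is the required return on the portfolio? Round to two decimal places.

7.38%

β_Holloway = 0.01539 / 0.01924 = 0.7999
β_Ulmer = 0.03146 / 0.01924 = 1.6351
β_Fenwick = 0.02254 / 0.01924 = 1.1715
β_Corwin = 0.04316 / 0.01924 = 2.2432
β_Ashcombe = 0.01870 / 0.01924 = 0.9719
β_Quill = 0.00433 / 0.01924 = 0.2251
β_P = Σ w_i β_i = 0.20×0.7999 + 0.07×1.6351 + 0.16×1.1715 + 0.08×2.2432 + 0.26×0.9719 + 0.23×0.2251 = 0.9458
E(R_P) = R_f + β_P × MRP = 1.77% + 0.9458 × 5.93% = 7.38%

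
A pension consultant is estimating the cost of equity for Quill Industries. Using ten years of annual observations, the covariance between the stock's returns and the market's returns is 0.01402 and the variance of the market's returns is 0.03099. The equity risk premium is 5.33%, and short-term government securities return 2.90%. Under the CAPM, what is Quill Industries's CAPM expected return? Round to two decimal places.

5.31%

β = Cov(R_i, R_m) / Var(R_m) = 0.01402 / 0.03099 = 0.4524
E(R) = R_f + β × MRP = 2.90% + 0.4524 × 5.33% = 5.31%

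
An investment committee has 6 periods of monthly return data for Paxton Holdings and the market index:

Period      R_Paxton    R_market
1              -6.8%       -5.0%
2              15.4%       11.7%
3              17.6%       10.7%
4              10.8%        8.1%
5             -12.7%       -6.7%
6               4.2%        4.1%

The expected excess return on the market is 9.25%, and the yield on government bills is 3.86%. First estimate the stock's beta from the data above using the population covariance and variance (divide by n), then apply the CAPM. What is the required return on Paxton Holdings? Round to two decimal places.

18.00%

Mean R_i = (-6.8 + 15.4 + 17.6 + 10.8 − 12.7 + 4.2) / 6 = 4.7500%
Mean R_m = (-5.0 + 11.7 + 10.7 + 8.1 − 6.7 + 4.1) / 6 = 3.8167%
Σ(R_i − R̄_i)(R_m − R̄_m) = 483.5150  ⇒  Cov = 483.5150 / 6 = 80.5858
Σ(R_m − R̄_m)² = 316.2883  ⇒  Var(R_m) = 316.2883 / 6 = 52.7147
β = Cov / Var(R_m) = 80.5858 / 52.7147 = 1.5287
E(R) = R_f + β × MRP = 3.86% + 1.5287 × 9.25% = 18.00%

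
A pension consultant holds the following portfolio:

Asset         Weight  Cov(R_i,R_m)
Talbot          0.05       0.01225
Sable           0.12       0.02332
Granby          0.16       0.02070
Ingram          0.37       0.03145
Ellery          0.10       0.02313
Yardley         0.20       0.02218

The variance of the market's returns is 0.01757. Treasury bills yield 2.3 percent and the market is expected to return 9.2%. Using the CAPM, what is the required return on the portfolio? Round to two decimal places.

β_Talbot = 0.01225 / 0.01757 = 0.6972
β_Sable = 0.02332 / 0.01757 = 1.3273
β_Granby = 0.02070 / 0.01757 = 1.1781
β_Ingram = 0.03145 / 0.01757 = 1.7900
β_Ellery = 0.02313 / 0.01757 = 1.3164
β_Yardley = 0.02218 / 0.01757 = 1.2624
β_P = Σ w_i β_i = 0.05×0.6972 + 0.12×1.3273 + 0.16×1.1781 + 0.37×1.7900 + 0.10×1.3164 + 0.20×1.2624 = 1.4291
MRP = 9.2% − 2.3% = 6.90%
E(R_P) = R_f + β_P × MRP = 2.3% + 1.4291 × 6.9% = 12.16%

12.16%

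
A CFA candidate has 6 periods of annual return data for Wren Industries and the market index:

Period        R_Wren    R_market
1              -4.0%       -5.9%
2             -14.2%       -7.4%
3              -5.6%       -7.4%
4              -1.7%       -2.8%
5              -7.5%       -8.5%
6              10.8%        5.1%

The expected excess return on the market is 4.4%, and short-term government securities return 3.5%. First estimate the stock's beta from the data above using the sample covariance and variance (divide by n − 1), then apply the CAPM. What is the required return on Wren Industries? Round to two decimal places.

10.08%

Mean R_i = (-4.0 − 14.2 − 5.6 − 1.7 − 7.5 + 10.8) / 6 = -3.7000%
Mean R_m = (-5.9 − 7.4 − 7.4 − 2.8 − 8.5 + 5.1) / 6 = -4.4833%
Σ(R_i − R̄_i)(R_m − R̄_m) = 194.1800  ⇒  Cov = 194.1800 / 5 = 38.8360
Σ(R_m − R̄_m)² = 129.8283  ⇒  Var(R_m) = 129.8283 / 5 = 25.9657
β = Cov / Var(R_m) = 38.8360 / 25.9657 = 1.4957
E(R) = R_f + β × MRP = 3.5% + 1.4957 × 4.4% = 10.08%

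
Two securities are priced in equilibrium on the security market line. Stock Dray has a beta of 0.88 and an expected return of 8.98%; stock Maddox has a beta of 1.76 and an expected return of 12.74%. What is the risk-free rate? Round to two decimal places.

5.22%

Both satisfy E(R) = R_f + β·MRP, so the slope of the SML is
MRP = (12.74% − 8.98%) / (1.76 − 0.88) = 3.76% / 0.88 = 4.2727%
R_f = E(R_Dray) − β_Dray·MRP = 8.98% − 0.88 × 4.2727% = 5.2200%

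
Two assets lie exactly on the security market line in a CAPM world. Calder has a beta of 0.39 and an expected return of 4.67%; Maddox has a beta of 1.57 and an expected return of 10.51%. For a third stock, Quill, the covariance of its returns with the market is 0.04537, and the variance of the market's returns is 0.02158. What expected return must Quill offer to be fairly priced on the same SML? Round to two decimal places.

MRP = (10.51% − 4.67%) / (1.57 − 0.39) = 4.9492%
R_f = 4.67% − 0.39 × 4.9492% = 2.7398%
β_Quill = Cov / Var(R_m) = 0.04537 / 0.02158 = 2.1024
E(R_Quill) = R_f + β × MRP = 2.7398% + 2.1024 × 4.9492% = 13.14%

13.14%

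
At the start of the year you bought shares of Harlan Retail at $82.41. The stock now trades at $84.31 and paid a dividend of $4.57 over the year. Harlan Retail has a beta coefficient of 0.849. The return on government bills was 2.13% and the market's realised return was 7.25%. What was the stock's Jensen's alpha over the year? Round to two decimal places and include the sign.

+1.37%

Realised HPR = (P1 + D1 − P0) / P0 = (84.31 + 4.57 − 82.41) / 82.41 = 6.47 / 82.41 = 7.8510%
MRP = 7.25% − 2.13% = 5.12%
CAPM required = R_f + β·MRP = 2.13% + 0.849 × 5.12% = 6.47688%
α = realised − required = 7.8510% − 6.47688% = +1.37%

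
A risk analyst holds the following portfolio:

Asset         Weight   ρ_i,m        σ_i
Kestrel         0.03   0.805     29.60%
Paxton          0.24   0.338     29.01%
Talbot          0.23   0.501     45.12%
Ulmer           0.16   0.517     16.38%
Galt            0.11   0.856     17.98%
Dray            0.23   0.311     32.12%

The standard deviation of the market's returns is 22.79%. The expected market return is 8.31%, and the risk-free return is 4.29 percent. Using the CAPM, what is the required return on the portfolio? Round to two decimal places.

β_Kestrel = 0.805 × 29.60% / 22.79% = 1.0455
β_Paxton = 0.338 × 29.01% / 22.79% = 0.4302
β_Talbot = 0.501 × 45.12% / 22.79% = 0.9919
β_Ulmer = 0.517 × 16.38% / 22.79% = 0.3716
β_Galt = 0.856 × 17.98% / 22.79% = 0.6753
β_Dray = 0.311 × 32.12% / 22.79% = 0.4383
β_P = Σ w_i β_i = 0.03×1.0455 + 0.24×0.4302 + 0.23×0.9919 + 0.16×0.3716 + 0.11×0.6753 + 0.23×0.4383 = 0.5973
MRP = 8.31% − 4.29% = 4.02%
E(R_P) = R_f + β_P × MRP = 4.29% + 0.5973 × 4.02% = 6.69%

6.69%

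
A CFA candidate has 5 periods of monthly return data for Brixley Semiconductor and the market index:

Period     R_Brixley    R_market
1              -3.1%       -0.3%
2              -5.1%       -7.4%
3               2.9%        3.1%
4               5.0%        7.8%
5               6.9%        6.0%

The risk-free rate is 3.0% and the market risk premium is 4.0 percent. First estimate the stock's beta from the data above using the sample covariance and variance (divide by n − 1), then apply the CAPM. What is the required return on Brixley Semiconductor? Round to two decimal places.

6.21%

Mean R_i = (-3.1 − 5.1 + 2.9 + 5.0 + 6.9) / 5 = 1.3200%
Mean R_m = (-0.3 − 7.4 + 3.1 + 7.8 + 6.0) / 5 = 1.8400%
Σ(R_i − R̄_i)(R_m − R̄_m) = 115.9160  ⇒  Cov = 115.9160 / 4 = 28.9790
Σ(R_m − R̄_m)² = 144.3720  ⇒  Var(R_m) = 144.3720 / 4 = 36.0930
β = Cov / Var(R_m) = 28.9790 / 36.0930 = 0.8029
E(R) = R_f + β × MRP = 3.0% + 0.8029 × 4.0% = 6.21%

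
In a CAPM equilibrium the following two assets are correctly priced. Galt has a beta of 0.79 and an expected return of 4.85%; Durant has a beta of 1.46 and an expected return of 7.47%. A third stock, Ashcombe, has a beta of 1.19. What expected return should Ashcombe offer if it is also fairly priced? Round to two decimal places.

MRP (SML slope) = (7.47% − 4.85%) / (1.46 − 0.79) = 2.62% / 0.67 = 3.9104%
R_f (intercept) = 4.85% − 0.79 × 3.9104% = 1.7608%
E(R_Ashcombe) = R_f + β × MRP = 1.7608% + 1.19 × 3.9104% = 6.41%

6.41%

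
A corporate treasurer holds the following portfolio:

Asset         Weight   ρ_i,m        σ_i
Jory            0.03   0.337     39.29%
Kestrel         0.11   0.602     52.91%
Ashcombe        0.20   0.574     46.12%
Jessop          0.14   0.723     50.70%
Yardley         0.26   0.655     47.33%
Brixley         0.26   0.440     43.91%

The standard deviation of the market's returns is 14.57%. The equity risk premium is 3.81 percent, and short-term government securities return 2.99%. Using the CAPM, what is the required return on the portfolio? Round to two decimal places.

10.16%

β_Jory = 0.337 × 39.29% / 14.57% = 0.9088
β_Kestrel = 0.602 × 52.91% / 14.57% = 2.1861
β_Ashcombe = 0.574 × 46.12% / 14.57% = 1.8169
β_Jessop = 0.723 × 50.70% / 14.57% = 2.5159
β_Yardley = 0.655 × 47.33% / 14.57% = 2.1277
β_Brixley = 0.440 × 43.91% / 14.57% = 1.3260
β_P = Σ w_i β_i = 0.03×0.9088 + 0.11×2.1861 + 0.20×1.8169 + 0.14×2.5159 + 0.26×2.1277 + 0.26×1.3260 = 1.8813
E(R_P) = R_f + β_P × MRP = 2.99% + 1.8813 × 3.81% = 10.16%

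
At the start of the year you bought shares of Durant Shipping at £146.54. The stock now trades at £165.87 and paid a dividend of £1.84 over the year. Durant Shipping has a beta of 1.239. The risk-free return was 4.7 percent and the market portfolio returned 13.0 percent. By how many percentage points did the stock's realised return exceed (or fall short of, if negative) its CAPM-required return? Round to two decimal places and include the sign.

Realised HPR = (P1 + D1 − P0) / P0 = (165.87 + 1.84 − 146.54) / 146.54 = 21.17 / 146.54 = 14.4466%
MRP = 13.0% − 4.7% = 8.30%
CAPM required = R_f + β·MRP = 4.7% + 1.239 × 8.3% = 14.9837%
α = realised − required = 14.4466% − 14.9837% = -0.54%

-0.54%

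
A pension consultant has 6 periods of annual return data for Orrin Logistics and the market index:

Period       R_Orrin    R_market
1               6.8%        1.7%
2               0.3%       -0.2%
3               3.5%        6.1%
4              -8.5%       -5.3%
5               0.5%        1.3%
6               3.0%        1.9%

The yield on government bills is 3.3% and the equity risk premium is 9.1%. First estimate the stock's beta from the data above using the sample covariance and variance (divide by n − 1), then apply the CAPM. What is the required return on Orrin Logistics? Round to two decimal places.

Mean R_i = (6.8 + 0.3 + 3.5 − 8.5 + 0.5 + 3.0) / 6 = 0.9333%
Mean R_m = (1.7 − 0.2 + 6.1 − 5.3 + 1.3 + 1.9) / 6 = 0.9167%
Σ(R_i − R̄_i)(R_m − R̄_m) = 79.1167  ⇒  Cov = 79.1167 / 5 = 15.8233
Σ(R_m − R̄_m)² = 68.4883  ⇒  Var(R_m) = 68.4883 / 5 = 13.6977
β = Cov / Var(R_m) = 15.8233 / 13.6977 = 1.1552
E(R) = R_f + β × MRP = 3.3% + 1.1552 × 9.1% = 13.81%

13.81%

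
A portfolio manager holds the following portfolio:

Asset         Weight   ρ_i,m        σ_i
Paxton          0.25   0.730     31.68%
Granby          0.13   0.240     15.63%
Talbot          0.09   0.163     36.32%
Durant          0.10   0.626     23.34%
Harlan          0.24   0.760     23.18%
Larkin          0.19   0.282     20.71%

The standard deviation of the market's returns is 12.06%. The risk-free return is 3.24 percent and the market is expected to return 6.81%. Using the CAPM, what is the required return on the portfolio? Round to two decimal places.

7.27%

β_Paxton = 0.730 × 31.68% / 12.06% = 1.9176
β_Granby = 0.240 × 15.63% / 12.06% = 0.3110
β_Talbot = 0.163 × 36.32% / 12.06% = 0.4909
β_Durant = 0.626 × 23.34% / 12.06% = 1.2115
β_Harlan = 0.760 × 23.18% / 12.06% = 1.4608
β_Larkin = 0.282 × 20.71% / 12.06% = 0.4843
β_P = Σ w_i β_i = 0.25×1.9176 + 0.13×0.3110 + 0.09×0.4909 + 0.10×1.2115 + 0.24×1.4608 + 0.19×0.4843 = 1.1278
MRP = 6.81% − 3.24% = 3.57%
E(R_P) = R_f + β_P × MRP = 3.24% + 1.1278 × 3.57% = 7.27%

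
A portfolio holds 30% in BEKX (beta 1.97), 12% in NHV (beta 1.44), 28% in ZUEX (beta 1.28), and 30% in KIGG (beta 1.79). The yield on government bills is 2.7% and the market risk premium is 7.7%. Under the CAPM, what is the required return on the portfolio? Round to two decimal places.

β_P = Σ w_i β_i = 0.30×1.97 + 0.12×1.44 + 0.28×1.28 + 0.30×1.79 = 1.6592
E(R_P) = R_f + β_P × MRP = 2.7% + 1.6592 × 7.7% = 15.48%

15.48%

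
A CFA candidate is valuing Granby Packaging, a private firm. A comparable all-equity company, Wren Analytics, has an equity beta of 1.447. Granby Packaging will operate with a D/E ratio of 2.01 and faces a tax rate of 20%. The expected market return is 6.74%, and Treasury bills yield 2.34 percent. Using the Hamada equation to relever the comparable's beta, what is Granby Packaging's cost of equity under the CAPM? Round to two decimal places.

18.94%

β_L = β_U × [1 + (1 − t)(D/E)] = 1.447 × [1 + (1 − 0.20) × 2.01]
    = 1.447 × [1 + 0.80 × 2.01] = 1.447 × 2.6080 = 3.7738
MRP = 6.74% − 2.34% = 4.40%
E(R) = R_f + β_L × MRP = 2.34% + 3.7738 × 4.40% = 18.94%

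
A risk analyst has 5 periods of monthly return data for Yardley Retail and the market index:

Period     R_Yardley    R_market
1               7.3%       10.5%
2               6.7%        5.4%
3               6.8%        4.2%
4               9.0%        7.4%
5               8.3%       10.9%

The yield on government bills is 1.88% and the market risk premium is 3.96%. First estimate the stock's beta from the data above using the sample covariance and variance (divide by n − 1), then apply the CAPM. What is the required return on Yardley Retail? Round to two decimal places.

2.53%

Mean R_i = (7.3 + 6.7 + 6.8 + 9.0 + 8.3) / 5 = 7.6200%
Mean R_m = (10.5 + 5.4 + 4.2 + 7.4 + 10.9) / 5 = 7.6800%
Σ(R_i − R̄_i)(R_m − R̄_m) = 5.8520  ⇒  Cov = 5.8520 / 4 = 1.4630
Σ(R_m − R̄_m)² = 35.7080  ⇒  Var(R_m) = 35.7080 / 4 = 8.9270
β = Cov / Var(R_m) = 1.4630 / 8.9270 = 0.1639
E(R) = R_f + β × MRP = 1.88% + 0.1639 × 3.96% = 2.53%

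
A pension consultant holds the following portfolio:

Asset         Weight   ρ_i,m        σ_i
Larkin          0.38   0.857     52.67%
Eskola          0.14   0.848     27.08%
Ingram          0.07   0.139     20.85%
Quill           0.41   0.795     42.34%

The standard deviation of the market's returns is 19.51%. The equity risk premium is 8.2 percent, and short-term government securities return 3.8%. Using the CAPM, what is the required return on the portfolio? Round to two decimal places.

18.25%

β_Larkin = 0.857 × 52.67% / 19.51% = 2.3136
β_Eskola = 0.848 × 27.08% / 19.51% = 1.1770
β_Ingram = 0.139 × 20.85% / 19.51% = 0.1485
β_Quill = 0.795 × 42.34% / 19.51% = 1.7253
β_P = Σ w_i β_i = 0.38×2.3136 + 0.14×1.1770 + 0.07×0.1485 + 0.41×1.7253 = 1.7617
E(R_P) = R_f + β_P × MRP = 3.8% + 1.7617 × 8.2% = 18.25%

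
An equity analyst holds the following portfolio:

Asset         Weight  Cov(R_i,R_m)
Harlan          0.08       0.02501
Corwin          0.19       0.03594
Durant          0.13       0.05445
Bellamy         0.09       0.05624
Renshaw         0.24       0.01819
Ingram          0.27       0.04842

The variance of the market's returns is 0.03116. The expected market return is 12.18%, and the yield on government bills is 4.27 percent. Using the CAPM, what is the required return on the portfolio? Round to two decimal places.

14.02%

β_Harlan = 0.02501 / 0.03116 = 0.8026
β_Corwin = 0.03594 / 0.03116 = 1.1534
β_Durant = 0.05445 / 0.03116 = 1.7474
β_Bellamy = 0.05624 / 0.03116 = 1.8049
β_Renshaw = 0.01819 / 0.03116 = 0.5838
β_Ingram = 0.04842 / 0.03116 = 1.5539
β_P = Σ w_i β_i = 0.08×0.8026 + 0.19×1.1534 + 0.13×1.7474 + 0.09×1.8049 + 0.24×0.5838 + 0.27×1.5539 = 1.2326
MRP = 12.18% − 4.27% = 7.91%
E(R_P) = R_f + β_P × MRP = 4.27% + 1.2326 × 7.91% = 14.02%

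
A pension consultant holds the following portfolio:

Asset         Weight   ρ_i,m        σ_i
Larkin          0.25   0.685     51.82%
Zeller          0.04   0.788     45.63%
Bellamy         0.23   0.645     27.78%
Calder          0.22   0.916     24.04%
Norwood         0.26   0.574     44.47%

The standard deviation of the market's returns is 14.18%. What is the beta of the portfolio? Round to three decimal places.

β_Larkin = 0.685 × 51.82% / 14.18% = 2.5033
β_Zeller = 0.788 × 45.63% / 14.18% = 2.5357
β_Bellamy = 0.645 × 27.78% / 14.18% = 1.2636
β_Calder = 0.916 × 24.04% / 14.18% = 1.5529
β_Norwood = 0.574 × 44.47% / 14.18% = 1.8001
β_P = Σ w_i β_i = 0.25×2.5033 + 0.04×2.5357 + 0.23×1.2636 + 0.22×1.5529 + 0.26×1.8001 = 1.8275

1.828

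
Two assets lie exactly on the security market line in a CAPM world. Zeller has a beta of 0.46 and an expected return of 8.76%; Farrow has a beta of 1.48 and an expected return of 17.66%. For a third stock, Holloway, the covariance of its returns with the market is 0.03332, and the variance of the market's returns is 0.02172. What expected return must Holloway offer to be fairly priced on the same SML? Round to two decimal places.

MRP = (17.66% − 8.76%) / (1.48 − 0.46) = 8.7255%
R_f = 8.76% − 0.46 × 8.7255% = 4.7463%
β_Holloway = Cov / Var(R_m) = 0.03332 / 0.02172 = 1.5341
E(R_Holloway) = R_f + β × MRP = 4.7463% + 1.5341 × 8.7255% = 18.13%

18.13%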